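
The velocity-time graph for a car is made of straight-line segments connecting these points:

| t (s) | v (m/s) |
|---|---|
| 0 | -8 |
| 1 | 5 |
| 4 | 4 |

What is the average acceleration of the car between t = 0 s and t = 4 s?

Average acceleration = Δv/Δt = (4 − -8)/(4 − 0) = 3 m/s².

3 m/s²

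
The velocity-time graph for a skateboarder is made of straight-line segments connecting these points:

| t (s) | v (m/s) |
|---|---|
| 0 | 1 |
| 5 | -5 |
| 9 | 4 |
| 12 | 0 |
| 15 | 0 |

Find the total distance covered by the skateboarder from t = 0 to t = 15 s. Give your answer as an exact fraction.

Total distance travelled is ∫|v| dt — sum the magnitudes of each area piece.
0–5 s: v = 0 at t = 5/6 s; triangle areas 5/12 + 125/12 = 65/6 m
5–9 s: v = 0 at t = 65/9 s; triangle areas 50/9 + 32/9 = 82/9 m
9–12 s: |½(4 + 0)(3)| = 6 m
12–15 s: |0| × 3 = 0 m
Total distance = 467/18 m

467/18 m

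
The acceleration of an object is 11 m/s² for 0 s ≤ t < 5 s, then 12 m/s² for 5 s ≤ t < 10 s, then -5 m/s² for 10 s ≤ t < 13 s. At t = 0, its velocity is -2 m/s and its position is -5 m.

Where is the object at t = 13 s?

On each constant-a segment, Δv = aΔt and Δx = v₀Δt + ½aΔt²; chain segment to segment.
0–5 s: v starts -2 m/s; Δx = -2·5 + ½·11·5² = 127.5 m; v ends 53 m/s.
5–10 s: v starts 53 m/s; Δx = 53·5 + ½·12·5² = 415 m; v ends 113 m/s.
10–13 s: v starts 113 m/s; Δx = 113·3 + ½·-5·3² = 316.5 m; v ends 98 m/s.
x(13) = -5 + Σ Δx = 854 m.

854 m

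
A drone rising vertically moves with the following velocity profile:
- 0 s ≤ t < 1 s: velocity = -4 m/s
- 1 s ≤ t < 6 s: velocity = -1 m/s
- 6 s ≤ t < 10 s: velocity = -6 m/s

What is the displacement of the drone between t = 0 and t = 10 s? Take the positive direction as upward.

-33 m

Net displacement equals the area under the velocity-time graph (areas below the axis count negative).
0–1 s: -4 × 1 = -4 m
1–6 s: -1 × 5 = -5 m
6–10 s: -6 × 4 = -24 m
Net displacement = -33 m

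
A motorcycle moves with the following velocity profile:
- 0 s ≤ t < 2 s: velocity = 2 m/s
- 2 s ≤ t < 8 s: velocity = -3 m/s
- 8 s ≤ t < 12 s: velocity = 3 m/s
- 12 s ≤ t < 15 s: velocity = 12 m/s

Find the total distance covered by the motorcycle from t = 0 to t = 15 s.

Total distance travelled is ∫|v| dt — sum the magnitudes of each area piece.
0–2 s: |2| × 2 = 4 m
2–8 s: |-3| × 6 = 18 m
8–12 s: |3| × 4 = 12 m
12–15 s: |12| × 3 = 36 m
Total distance = 70 m

70 m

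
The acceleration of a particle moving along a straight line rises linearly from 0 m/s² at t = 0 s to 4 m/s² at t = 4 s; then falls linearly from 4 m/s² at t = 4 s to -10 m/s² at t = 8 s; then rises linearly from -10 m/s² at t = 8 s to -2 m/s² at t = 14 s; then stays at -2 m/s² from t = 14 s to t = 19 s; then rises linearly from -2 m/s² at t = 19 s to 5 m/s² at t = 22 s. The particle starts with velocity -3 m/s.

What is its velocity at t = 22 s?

Δv equals the area under the a-t graph; then v = v₀ + Δv.
0–4 s: ½(0 + 4)(4) = 8 m/s
4–8 s: ½(4 + -10)(4) = -12 m/s
8–14 s: ½(-10 + -2)(6) = -36 m/s
14–19 s: -2 × 5 = -10 m/s
19–22 s: ½(-2 + 5)(3) = 4.5 m/s
Δv = -45.5 m/s, so v(22) = -3 + (-45.5) = -48.5 m/s.

-48.5 m/s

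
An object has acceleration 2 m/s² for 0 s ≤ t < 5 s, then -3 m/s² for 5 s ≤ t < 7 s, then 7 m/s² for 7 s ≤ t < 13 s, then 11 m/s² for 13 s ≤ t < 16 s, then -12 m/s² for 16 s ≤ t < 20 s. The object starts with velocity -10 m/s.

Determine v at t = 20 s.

21 m/s

Δv equals the area under the a-t graph; then v = v₀ + Δv.
0–5 s: 2 × 5 = 10 m/s
5–7 s: -3 × 2 = -6 m/s
7–13 s: 7 × 6 = 42 m/s
13–16 s: 11 × 3 = 33 m/s
16–20 s: -12 × 4 = -48 m/s
Δv = 31 m/s, so v(20) = -10 + (31) = 21 m/s.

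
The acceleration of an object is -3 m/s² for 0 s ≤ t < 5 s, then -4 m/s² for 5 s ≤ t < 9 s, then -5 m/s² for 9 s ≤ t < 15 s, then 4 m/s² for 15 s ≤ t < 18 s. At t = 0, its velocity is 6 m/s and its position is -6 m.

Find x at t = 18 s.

-468.5 m

On each constant-a segment, Δv = aΔt and Δx = v₀Δt + ½aΔt²; chain segment to segment.
0–5 s: v starts 6 m/s; Δx = 6·5 + ½·-3·5² = -7.5 m; v ends -9 m/s.
5–9 s: v starts -9 m/s; Δx = -9·4 + ½·-4·4² = -68 m; v ends -25 m/s.
9–15 s: v starts -25 m/s; Δx = -25·6 + ½·-5·6² = -240 m; v ends -55 m/s.
15–18 s: v starts -55 m/s; Δx = -55·3 + ½·4·3² = -147 m; v ends -43 m/s.
x(18) = -6 + Σ Δx = -468.5 m.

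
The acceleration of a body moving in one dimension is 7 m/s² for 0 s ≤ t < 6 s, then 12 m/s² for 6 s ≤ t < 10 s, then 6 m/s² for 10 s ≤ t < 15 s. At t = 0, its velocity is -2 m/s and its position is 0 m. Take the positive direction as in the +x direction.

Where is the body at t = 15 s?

885 m

On each constant-a segment, Δv = aΔt and Δx = v₀Δt + ½aΔt²; chain segment to segment.
0–6 s: v starts -2 m/s; Δx = -2·6 + ½·7·6² = 114 m; v ends 40 m/s.
6–10 s: v starts 40 m/s; Δx = 40·4 + ½·12·4² = 256 m; v ends 88 m/s.
10–15 s: v starts 88 m/s; Δx = 88·5 + ½·6·5² = 515 m; v ends 118 m/s.
x(15) = 0 + Σ Δx = 885 m.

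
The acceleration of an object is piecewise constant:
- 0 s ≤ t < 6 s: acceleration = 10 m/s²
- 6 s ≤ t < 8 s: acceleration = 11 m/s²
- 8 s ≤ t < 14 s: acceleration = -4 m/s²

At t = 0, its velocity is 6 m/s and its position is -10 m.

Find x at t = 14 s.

On each constant-a segment, Δv = aΔt and Δx = v₀Δt + ½aΔt²; chain segment to segment.
0–6 s: v starts 6 m/s; Δx = 6·6 + ½·10·6² = 216 m; v ends 66 m/s.
6–8 s: v starts 66 m/s; Δx = 66·2 + ½·11·2² = 154 m; v ends 88 m/s.
8–14 s: v starts 88 m/s; Δx = 88·6 + ½·-4·6² = 456 m; v ends 64 m/s.
x(14) = -10 + Σ Δx = 816 m.

816 m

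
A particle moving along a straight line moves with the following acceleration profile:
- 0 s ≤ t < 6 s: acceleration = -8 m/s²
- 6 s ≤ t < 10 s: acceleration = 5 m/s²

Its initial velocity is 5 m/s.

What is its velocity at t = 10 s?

-23 m/s

Δv equals the area under the a-t graph; then v = v₀ + Δv.
0–6 s: -8 × 6 = -48 m/s
6–10 s: 5 × 4 = 20 m/s
Δv = -28 m/s, so v(10) = 5 + (-28) = -23 m/s.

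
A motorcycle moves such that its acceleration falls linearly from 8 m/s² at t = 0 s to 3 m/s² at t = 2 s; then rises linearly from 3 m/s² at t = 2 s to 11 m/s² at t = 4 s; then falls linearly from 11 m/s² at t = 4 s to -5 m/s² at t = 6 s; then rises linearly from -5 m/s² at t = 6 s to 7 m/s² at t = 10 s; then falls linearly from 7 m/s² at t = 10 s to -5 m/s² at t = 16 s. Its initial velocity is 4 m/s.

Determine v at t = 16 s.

Δv equals the area under the a-t graph; then v = v₀ + Δv.
0–2 s: ½(8 + 3)(2) = 11 m/s
2–4 s: ½(3 + 11)(2) = 14 m/s
4–6 s: ½(11 + -5)(2) = 6 m/s
6–10 s: ½(-5 + 7)(4) = 4 m/s
10–16 s: ½(7 + -5)(6) = 6 m/s
Δv = 41 m/s, so v(16) = 4 + (41) = 45 m/s.

45 m/s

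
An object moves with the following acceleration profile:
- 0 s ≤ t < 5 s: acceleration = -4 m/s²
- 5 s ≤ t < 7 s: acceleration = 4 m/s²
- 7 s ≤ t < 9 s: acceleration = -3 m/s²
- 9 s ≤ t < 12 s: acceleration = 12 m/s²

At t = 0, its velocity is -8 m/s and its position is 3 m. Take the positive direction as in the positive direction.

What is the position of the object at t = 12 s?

On each constant-a segment, Δv = aΔt and Δx = v₀Δt + ½aΔt²; chain segment to segment.
0–5 s: v starts -8 m/s; Δx = -8·5 + ½·-4·5² = -90 m; v ends -28 m/s.
5–7 s: v starts -28 m/s; Δx = -28·2 + ½·4·2² = -48 m; v ends -20 m/s.
7–9 s: v starts -20 m/s; Δx = -20·2 + ½·-3·2² = -46 m; v ends -26 m/s.
9–12 s: v starts -26 m/s; Δx = -26·3 + ½·12·3² = -24 m; v ends 10 m/s.
x(12) = 3 + Σ Δx = -205 m.

-205 m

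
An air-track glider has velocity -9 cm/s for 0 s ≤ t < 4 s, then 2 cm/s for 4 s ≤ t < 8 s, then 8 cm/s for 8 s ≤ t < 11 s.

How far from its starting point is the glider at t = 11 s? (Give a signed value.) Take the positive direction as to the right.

-4 cm

Displacement is the signed area under the v-t curve.
0–4 s: -9 × 4 = -36 cm
4–8 s: 2 × 4 = 8 cm
8–11 s: 8 × 3 = 24 cm
Net displacement = -4 cm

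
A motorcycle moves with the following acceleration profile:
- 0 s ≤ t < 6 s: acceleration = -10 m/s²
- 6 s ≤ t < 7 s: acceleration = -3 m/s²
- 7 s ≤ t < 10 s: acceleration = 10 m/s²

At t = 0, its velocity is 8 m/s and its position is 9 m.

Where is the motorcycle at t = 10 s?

-296.5 m

On each constant-a segment, Δv = aΔt and Δx = v₀Δt + ½aΔt²; chain segment to segment.
0–6 s: v starts 8 m/s; Δx = 8·6 + ½·-10·6² = -132 m; v ends -52 m/s.
6–7 s: v starts -52 m/s; Δx = -52·1 + ½·-3·1² = -53.5 m; v ends -55 m/s.
7–10 s: v starts -55 m/s; Δx = -55·3 + ½·10·3² = -120 m; v ends -25 m/s.
x(10) = 9 + Σ Δx = -296.5 m.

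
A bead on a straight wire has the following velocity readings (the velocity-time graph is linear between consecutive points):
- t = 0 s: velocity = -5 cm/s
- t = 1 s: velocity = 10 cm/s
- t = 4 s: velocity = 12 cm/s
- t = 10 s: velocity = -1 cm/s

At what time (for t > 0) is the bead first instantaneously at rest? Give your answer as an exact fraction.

v changes sign on 0–1 s (from -5 to 10); the graph is linear there, so v = 0 at t = 0 + (5)·(1 − 0)/(10 − -5) = 1/3 s.

t = 1/3 s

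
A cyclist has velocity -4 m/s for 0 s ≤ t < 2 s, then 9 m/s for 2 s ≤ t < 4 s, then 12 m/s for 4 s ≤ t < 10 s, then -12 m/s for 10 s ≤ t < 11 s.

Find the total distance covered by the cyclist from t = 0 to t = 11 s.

Total distance travelled is ∫|v| dt — sum the magnitudes of each area piece.
0–2 s: |-4| × 2 = 8 m
2–4 s: |9| × 2 = 18 m
4–10 s: |12| × 6 = 72 m
10–11 s: |-12| × 1 = 12 m
Total distance = 110 m

110 m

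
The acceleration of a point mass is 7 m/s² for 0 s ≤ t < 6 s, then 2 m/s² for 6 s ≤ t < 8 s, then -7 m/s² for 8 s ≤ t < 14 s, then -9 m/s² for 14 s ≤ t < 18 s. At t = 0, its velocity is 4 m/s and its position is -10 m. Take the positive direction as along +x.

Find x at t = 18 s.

370 m

On each constant-a segment, Δv = aΔt and Δx = v₀Δt + ½aΔt²; chain segment to segment.
0–6 s: v starts 4 m/s; Δx = 4·6 + ½·7·6² = 150 m; v ends 46 m/s.
6–8 s: v starts 46 m/s; Δx = 46·2 + ½·2·2² = 96 m; v ends 50 m/s.
8–14 s: v starts 50 m/s; Δx = 50·6 + ½·-7·6² = 174 m; v ends 8 m/s.
14–18 s: v starts 8 m/s; Δx = 8·4 + ½·-9·4² = -40 m; v ends -28 m/s.
x(18) = -10 + Σ Δx = 370 m.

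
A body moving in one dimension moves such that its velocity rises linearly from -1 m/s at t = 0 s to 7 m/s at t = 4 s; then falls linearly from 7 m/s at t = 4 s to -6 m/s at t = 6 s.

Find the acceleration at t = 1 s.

2 m/s²

Acceleration is the slope of the v-t graph on 0–4 s: (7 − -1)/(4 − 0) = 2 m/s².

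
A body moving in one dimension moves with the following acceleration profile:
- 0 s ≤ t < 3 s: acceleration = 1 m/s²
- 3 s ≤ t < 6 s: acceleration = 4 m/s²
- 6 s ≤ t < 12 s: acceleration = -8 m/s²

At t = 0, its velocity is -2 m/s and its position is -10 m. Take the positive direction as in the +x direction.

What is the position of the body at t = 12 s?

-56.5 m

On each constant-a segment, Δv = aΔt and Δx = v₀Δt + ½aΔt²; chain segment to segment.
0–3 s: v starts -2 m/s; Δx = -2·3 + ½·1·3² = -1.5 m; v ends 1 m/s.
3–6 s: v starts 1 m/s; Δx = 1·3 + ½·4·3² = 21 m; v ends 13 m/s.
6–12 s: v starts 13 m/s; Δx = 13·6 + ½·-8·6² = -66 m; v ends -35 m/s.
x(12) = -10 + Σ Δx = -56.5 m.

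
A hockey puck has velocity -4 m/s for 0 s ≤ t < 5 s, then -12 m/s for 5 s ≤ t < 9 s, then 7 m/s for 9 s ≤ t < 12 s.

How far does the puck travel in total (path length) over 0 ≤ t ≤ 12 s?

89 m

Total distance travelled is ∫|v| dt — sum the magnitudes of each area piece.
0–5 s: |-4| × 5 = 20 m
5–9 s: |-12| × 4 = 48 m
9–12 s: |7| × 3 = 21 m
Total distance = 89 m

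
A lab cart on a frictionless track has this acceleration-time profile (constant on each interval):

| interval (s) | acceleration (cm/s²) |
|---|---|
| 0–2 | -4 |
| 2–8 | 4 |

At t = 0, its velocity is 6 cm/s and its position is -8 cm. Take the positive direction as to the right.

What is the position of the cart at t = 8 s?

On each constant-a segment, Δv = aΔt and Δx = v₀Δt + ½aΔt²; chain segment to segment.
0–2 s: v starts 6 cm/s; Δx = 6·2 + ½·-4·2² = 4 cm; v ends -2 cm/s.
2–8 s: v starts -2 cm/s; Δx = -2·6 + ½·4·6² = 60 cm; v ends 22 cm/s.
x(8) = -8 + Σ Δx = 56 cm.

56 cm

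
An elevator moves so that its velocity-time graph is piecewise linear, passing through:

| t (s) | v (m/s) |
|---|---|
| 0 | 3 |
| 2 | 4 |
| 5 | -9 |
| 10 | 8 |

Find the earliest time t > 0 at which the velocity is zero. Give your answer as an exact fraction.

v changes sign on 2–5 s (from 4 to -9); the graph is linear there, so v = 0 at t = 2 + (-4)·(5 − 2)/(-9 − 4) = 38/13 s.

t = 38/13 s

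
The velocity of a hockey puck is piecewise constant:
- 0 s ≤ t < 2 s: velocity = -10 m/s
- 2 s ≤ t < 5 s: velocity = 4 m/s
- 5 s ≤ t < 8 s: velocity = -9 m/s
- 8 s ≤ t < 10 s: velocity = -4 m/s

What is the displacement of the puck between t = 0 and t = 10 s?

Net displacement equals the area under the velocity-time graph (areas below the axis count negative).
0–2 s: -10 × 2 = -20 m
2–5 s: 4 × 3 = 12 m
5–8 s: -9 × 3 = -27 m
8–10 s: -4 × 2 = -8 m
Net displacement = -43 m

-43 m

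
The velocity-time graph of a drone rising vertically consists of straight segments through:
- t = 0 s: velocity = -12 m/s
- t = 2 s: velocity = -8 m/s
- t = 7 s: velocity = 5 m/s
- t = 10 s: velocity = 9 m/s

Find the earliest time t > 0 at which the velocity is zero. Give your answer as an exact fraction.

v changes sign on 2–7 s (from -8 to 5); the graph is linear there, so v = 0 at t = 2 + (8)·(7 − 2)/(5 − -8) = 66/13 s.

t = 66/13 s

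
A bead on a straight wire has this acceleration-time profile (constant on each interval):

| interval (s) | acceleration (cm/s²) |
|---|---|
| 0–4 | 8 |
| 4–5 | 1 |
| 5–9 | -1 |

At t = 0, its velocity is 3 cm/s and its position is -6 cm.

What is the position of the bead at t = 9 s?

On each constant-a segment, Δv = aΔt and Δx = v₀Δt + ½aΔt²; chain segment to segment.
0–4 s: v starts 3 cm/s; Δx = 3·4 + ½·8·4² = 76 cm; v ends 35 cm/s.
4–5 s: v starts 35 cm/s; Δx = 35·1 + ½·1·1² = 35.5 cm; v ends 36 cm/s.
5–9 s: v starts 36 cm/s; Δx = 36·4 + ½·-1·4² = 136 cm; v ends 32 cm/s.
x(9) = -6 + Σ Δx = 241.5 cm.

241.5 cm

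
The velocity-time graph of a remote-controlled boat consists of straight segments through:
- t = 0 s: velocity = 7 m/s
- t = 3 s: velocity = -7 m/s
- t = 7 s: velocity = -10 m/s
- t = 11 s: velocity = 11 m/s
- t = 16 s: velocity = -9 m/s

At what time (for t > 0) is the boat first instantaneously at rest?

v changes sign on 0–3 s (from 7 to -7); the graph is linear there, so v = 0 at t = 0 + (-7)·(3 − 0)/(-7 − 7) = 1.5 s.

t = 1.5 s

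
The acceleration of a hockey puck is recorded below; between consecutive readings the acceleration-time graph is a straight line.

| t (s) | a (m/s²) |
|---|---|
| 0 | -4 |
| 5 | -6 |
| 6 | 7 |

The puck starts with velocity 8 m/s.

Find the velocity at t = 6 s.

Δv equals the area under the a-t graph; then v = v₀ + Δv.
0–5 s: ½(-4 + -6)(5) = -25 m/s
5–6 s: ½(-6 + 7)(1) = 0.5 m/s
Δv = -24.5 m/s, so v(6) = 8 + (-24.5) = -16.5 m/s.

-16.5 m/s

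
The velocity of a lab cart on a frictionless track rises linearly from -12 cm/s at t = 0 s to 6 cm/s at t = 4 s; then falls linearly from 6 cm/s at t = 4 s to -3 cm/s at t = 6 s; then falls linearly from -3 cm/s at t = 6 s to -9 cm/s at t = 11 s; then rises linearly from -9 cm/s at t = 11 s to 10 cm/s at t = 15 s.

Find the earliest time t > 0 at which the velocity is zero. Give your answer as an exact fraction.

t = 8/3 s

v changes sign on 0–4 s (from -12 to 6); the graph is linear there, so v = 0 at t = 0 + (12)·(4 − 0)/(6 − -12) = 8/3 s.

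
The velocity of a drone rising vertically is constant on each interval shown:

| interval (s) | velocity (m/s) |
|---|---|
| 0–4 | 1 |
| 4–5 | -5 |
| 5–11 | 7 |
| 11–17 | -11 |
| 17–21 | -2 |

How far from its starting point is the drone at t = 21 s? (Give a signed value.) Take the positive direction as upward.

Displacement is the signed area under the v-t curve.
0–4 s: 1 × 4 = 4 m
4–5 s: -5 × 1 = -5 m
5–11 s: 7 × 6 = 42 m
11–17 s: -11 × 6 = -66 m
17–21 s: -2 × 4 = -8 m
Net displacement = -33 m

-33 m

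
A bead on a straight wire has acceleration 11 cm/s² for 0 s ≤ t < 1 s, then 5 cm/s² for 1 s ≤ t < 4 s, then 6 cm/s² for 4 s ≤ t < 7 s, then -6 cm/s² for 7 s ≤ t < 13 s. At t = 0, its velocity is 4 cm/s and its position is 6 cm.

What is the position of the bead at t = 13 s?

380 cm

On each constant-a segment, Δv = aΔt and Δx = v₀Δt + ½aΔt²; chain segment to segment.
0–1 s: v starts 4 cm/s; Δx = 4·1 + ½·11·1² = 9.5 cm; v ends 15 cm/s.
1–4 s: v starts 15 cm/s; Δx = 15·3 + ½·5·3² = 67.5 cm; v ends 30 cm/s.
4–7 s: v starts 30 cm/s; Δx = 30·3 + ½·6·3² = 117 cm; v ends 48 cm/s.
7–13 s: v starts 48 cm/s; Δx = 48·6 + ½·-6·6² = 180 cm; v ends 12 cm/s.
x(13) = 6 + Σ Δx = 380 cm.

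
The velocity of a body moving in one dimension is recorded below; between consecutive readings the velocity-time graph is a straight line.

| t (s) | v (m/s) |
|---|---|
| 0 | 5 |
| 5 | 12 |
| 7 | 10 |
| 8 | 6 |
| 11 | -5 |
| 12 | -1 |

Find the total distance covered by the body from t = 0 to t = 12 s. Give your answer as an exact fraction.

Distance (not displacement) is the total path length: add the absolute areas under v-t.
0–5 s: |½(5 + 12)(5)| = 42.5 m
5–7 s: |½(12 + 10)(2)| = 22 m
7–8 s: |½(10 + 6)(1)| = 8 m
8–11 s: v = 0 at t = 106/11 s; triangle areas 54/11 + 75/22 = 183/22 m
11–12 s: |½(-5 + -1)(1)| = 3 m
Total distance = 922/11 m

922/11 m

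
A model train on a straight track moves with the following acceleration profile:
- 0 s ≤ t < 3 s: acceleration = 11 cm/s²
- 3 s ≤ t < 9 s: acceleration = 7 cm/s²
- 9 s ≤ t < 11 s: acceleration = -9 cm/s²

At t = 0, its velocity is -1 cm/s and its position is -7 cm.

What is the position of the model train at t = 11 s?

487.5 cm

On each constant-a segment, Δv = aΔt and Δx = v₀Δt + ½aΔt²; chain segment to segment.
0–3 s: v starts -1 cm/s; Δx = -1·3 + ½·11·3² = 46.5 cm; v ends 32 cm/s.
3–9 s: v starts 32 cm/s; Δx = 32·6 + ½·7·6² = 318 cm; v ends 74 cm/s.
9–11 s: v starts 74 cm/s; Δx = 74·2 + ½·-9·2² = 130 cm; v ends 56 cm/s.
x(11) = -7 + Σ Δx = 487.5 cm.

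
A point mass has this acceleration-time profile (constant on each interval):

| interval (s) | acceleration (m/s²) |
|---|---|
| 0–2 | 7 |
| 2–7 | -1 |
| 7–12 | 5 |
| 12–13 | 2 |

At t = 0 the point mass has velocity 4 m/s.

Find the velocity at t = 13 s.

40 m/s

Δv equals the area under the a-t graph; then v = v₀ + Δv.
0–2 s: 7 × 2 = 14 m/s
2–7 s: -1 × 5 = -5 m/s
7–12 s: 5 × 5 = 25 m/s
12–13 s: 2 × 1 = 2 m/s
Δv = 36 m/s, so v(13) = 4 + (36) = 40 m/s.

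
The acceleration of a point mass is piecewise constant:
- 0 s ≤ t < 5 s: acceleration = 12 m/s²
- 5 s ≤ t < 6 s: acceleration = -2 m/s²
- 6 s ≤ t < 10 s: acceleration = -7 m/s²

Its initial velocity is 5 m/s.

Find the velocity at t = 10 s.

35 m/s

Δv equals the area under the a-t graph; then v = v₀ + Δv.
0–5 s: 12 × 5 = 60 m/s
5–6 s: -2 × 1 = -2 m/s
6–10 s: -7 × 4 = -28 m/s
Δv = 30 m/s, so v(10) = 5 + (30) = 35 m/s.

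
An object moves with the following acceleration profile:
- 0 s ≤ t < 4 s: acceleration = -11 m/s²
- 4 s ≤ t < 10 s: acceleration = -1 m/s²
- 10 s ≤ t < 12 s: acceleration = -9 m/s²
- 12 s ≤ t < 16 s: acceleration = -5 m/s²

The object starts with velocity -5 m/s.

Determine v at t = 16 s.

-93 m/s

Δv equals the area under the a-t graph; then v = v₀ + Δv.
0–4 s: -11 × 4 = -44 m/s
4–10 s: -1 × 6 = -6 m/s
10–12 s: -9 × 2 = -18 m/s
12–16 s: -5 × 4 = -20 m/s
Δv = -88 m/s, so v(16) = -5 + (-88) = -93 m/s.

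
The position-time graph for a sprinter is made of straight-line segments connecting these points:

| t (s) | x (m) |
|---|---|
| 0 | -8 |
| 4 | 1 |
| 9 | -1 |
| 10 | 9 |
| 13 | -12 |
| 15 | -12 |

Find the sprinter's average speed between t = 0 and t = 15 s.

Average speed = (total path length)/(elapsed time); on a piecewise-linear x-t graph the path length is Σ|Δx|.
0–4 s: |Δx| = |1 − -8| = 9 m
4–9 s: |Δx| = |-1 − 1| = 2 m
9–10 s: |Δx| = |9 − -1| = 10 m
10–13 s: |Δx| = |-12 − 9| = 21 m
13–15 s: |Δx| = |-12 − -12| = 0 m
Total path = 42 m; average speed = 42/15 = 2.8 m/s.

2.8 m/s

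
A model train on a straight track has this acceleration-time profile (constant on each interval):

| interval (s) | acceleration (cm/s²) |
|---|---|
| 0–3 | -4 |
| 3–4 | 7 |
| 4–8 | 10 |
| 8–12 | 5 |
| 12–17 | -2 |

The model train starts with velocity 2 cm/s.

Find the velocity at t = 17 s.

47 cm/s

Δv equals the area under the a-t graph; then v = v₀ + Δv.
0–3 s: -4 × 3 = -12 cm/s
3–4 s: 7 × 1 = 7 cm/s
4–8 s: 10 × 4 = 40 cm/s
8–12 s: 5 × 4 = 20 cm/s
12–17 s: -2 × 5 = -10 cm/s
Δv = 45 cm/s, so v(17) = 2 + (45) = 47 cm/s.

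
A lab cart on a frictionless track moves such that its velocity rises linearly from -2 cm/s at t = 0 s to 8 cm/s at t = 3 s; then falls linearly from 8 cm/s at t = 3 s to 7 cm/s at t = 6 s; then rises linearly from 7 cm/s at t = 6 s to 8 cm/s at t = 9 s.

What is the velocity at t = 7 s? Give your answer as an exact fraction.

22/3 cm/s

On 6–9 s the graph is linear from 7 to 8 cm/s: v(7) = 7 + (8 − 7)·(7 − 6)/(9 − 6) = 22/3 cm/s.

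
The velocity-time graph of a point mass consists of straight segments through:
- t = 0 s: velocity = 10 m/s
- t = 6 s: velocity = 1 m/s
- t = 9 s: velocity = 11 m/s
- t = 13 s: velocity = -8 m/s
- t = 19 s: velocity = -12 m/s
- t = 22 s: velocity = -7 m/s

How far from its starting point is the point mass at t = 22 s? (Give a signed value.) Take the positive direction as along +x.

Net displacement equals the area under the velocity-time graph (areas below the axis count negative).
0–6 s: ½(10 + 1)(6) = 33 m
6–9 s: ½(1 + 11)(3) = 18 m
9–13 s: ½(11 + -8)(4) = 6 m
13–19 s: ½(-8 + -12)(6) = -60 m
19–22 s: ½(-12 + -7)(3) = -28.5 m
Net displacement = -31.5 m

-31.5 m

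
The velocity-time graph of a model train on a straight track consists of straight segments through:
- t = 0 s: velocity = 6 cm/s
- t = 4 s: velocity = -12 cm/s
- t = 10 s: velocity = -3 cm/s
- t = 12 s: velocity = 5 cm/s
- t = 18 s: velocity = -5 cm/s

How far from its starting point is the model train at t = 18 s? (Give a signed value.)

Net displacement equals the area under the velocity-time graph (areas below the axis count negative).
0–4 s: ½(6 + -12)(4) = -12 cm
4–10 s: ½(-12 + -3)(6) = -45 cm
10–12 s: ½(-3 + 5)(2) = 2 cm
12–18 s: ½(5 + -5)(6) = 0 cm
Net displacement = -55 cm

-55 cm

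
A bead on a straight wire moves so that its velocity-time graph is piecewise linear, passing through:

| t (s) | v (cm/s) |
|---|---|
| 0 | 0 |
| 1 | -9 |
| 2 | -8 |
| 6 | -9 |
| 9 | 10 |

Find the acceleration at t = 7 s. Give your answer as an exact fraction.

19/3 cm/s²

Acceleration is the slope of the v-t graph on 6–9 s: (10 − -9)/(9 − 6) = 19/3 cm/s².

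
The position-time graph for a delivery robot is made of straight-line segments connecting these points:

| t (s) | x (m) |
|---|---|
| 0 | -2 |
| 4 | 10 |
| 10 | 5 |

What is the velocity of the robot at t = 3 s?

Velocity is the slope of the x-t graph on 0–4 s: (10 − -2)/(4 − 0) = 3 m/s.

3 m/s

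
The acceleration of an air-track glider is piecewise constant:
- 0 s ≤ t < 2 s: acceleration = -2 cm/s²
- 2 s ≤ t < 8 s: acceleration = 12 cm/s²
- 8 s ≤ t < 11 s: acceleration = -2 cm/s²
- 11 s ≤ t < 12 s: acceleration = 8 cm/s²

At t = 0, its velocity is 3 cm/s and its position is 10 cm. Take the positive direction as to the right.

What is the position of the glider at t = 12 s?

495 cm

On each constant-a segment, Δv = aΔt and Δx = v₀Δt + ½aΔt²; chain segment to segment.
0–2 s: v starts 3 cm/s; Δx = 3·2 + ½·-2·2² = 2 cm; v ends -1 cm/s.
2–8 s: v starts -1 cm/s; Δx = -1·6 + ½·12·6² = 210 cm; v ends 71 cm/s.
8–11 s: v starts 71 cm/s; Δx = 71·3 + ½·-2·3² = 204 cm; v ends 65 cm/s.
11–12 s: v starts 65 cm/s; Δx = 65·1 + ½·8·1² = 69 cm; v ends 73 cm/s.
x(12) = 10 + Σ Δx = 495 cm.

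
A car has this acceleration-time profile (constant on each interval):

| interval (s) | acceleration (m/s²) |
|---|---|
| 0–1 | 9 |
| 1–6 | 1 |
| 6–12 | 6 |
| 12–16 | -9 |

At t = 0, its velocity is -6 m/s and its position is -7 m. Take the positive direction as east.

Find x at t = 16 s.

279 m

On each constant-a segment, Δv = aΔt and Δx = v₀Δt + ½aΔt²; chain segment to segment.
0–1 s: v starts -6 m/s; Δx = -6·1 + ½·9·1² = -1.5 m; v ends 3 m/s.
1–6 s: v starts 3 m/s; Δx = 3·5 + ½·1·5² = 27.5 m; v ends 8 m/s.
6–12 s: v starts 8 m/s; Δx = 8·6 + ½·6·6² = 156 m; v ends 44 m/s.
12–16 s: v starts 44 m/s; Δx = 44·4 + ½·-9·4² = 104 m; v ends 8 m/s.
x(16) = -7 + Σ Δx = 279 m.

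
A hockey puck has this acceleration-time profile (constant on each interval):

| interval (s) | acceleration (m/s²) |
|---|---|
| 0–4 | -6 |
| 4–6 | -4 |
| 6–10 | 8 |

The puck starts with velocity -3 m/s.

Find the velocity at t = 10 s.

Δv equals the area under the a-t graph; then v = v₀ + Δv.
0–4 s: -6 × 4 = -24 m/s
4–6 s: -4 × 2 = -8 m/s
6–10 s: 8 × 4 = 32 m/s
Δv = 0 m/s, so v(10) = -3 + (0) = -3 m/s.

-3 m/s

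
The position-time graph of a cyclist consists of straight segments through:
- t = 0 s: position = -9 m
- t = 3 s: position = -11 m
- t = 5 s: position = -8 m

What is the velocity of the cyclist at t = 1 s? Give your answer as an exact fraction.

Velocity is the slope of the x-t graph on 0–3 s: (-11 − -9)/(3 − 0) = -2/3 m/s.

-2/3 m/s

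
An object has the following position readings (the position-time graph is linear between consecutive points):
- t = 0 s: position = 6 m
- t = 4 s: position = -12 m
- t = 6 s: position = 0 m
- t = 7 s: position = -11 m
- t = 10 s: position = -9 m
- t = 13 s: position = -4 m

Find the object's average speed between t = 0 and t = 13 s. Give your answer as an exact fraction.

Average speed = (total path length)/(elapsed time); on a piecewise-linear x-t graph the path length is Σ|Δx|.
0–4 s: |Δx| = |-12 − 6| = 18 m
4–6 s: |Δx| = |0 − -12| = 12 m
6–7 s: |Δx| = |-11 − 0| = 11 m
7–10 s: |Δx| = |-9 − -11| = 2 m
10–13 s: |Δx| = |-4 − -9| = 5 m
Total path = 48 m; average speed = 48/13 = 48/13 m/s.

48/13 m/s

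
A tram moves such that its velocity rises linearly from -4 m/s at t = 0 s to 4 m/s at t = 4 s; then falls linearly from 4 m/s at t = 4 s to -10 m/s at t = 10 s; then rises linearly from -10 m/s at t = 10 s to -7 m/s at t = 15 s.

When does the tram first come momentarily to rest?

v changes sign on 0–4 s (from -4 to 4); the graph is linear there, so v = 0 at t = 0 + (4)·(4 − 0)/(4 − -4) = 2 s.

t = 2 s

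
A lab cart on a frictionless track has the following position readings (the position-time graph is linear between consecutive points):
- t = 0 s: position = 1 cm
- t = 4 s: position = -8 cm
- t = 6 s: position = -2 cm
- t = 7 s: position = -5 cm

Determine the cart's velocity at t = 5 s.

Velocity is the slope of the x-t graph on 4–6 s: (-2 − -8)/(6 − 4) = 3 cm/s.

3 cm/s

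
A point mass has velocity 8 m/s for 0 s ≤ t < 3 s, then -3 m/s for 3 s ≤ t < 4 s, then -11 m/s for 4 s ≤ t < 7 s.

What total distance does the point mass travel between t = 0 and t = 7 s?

Total distance travelled is ∫|v| dt — sum the magnitudes of each area piece.
0–3 s: |8| × 3 = 24 m
3–4 s: |-3| × 1 = 3 m
4–7 s: |-11| × 3 = 33 m
Total distance = 60 m

60 m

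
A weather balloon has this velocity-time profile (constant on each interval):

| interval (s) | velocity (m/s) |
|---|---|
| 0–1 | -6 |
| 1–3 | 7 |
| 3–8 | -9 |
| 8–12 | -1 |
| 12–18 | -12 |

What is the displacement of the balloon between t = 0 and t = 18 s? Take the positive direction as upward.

-113 m

Displacement is the signed area under the v-t curve.
0–1 s: -6 × 1 = -6 m
1–3 s: 7 × 2 = 14 m
3–8 s: -9 × 5 = -45 m
8–12 s: -1 × 4 = -4 m
12–18 s: -12 × 6 = -72 m
Net displacement = -113 m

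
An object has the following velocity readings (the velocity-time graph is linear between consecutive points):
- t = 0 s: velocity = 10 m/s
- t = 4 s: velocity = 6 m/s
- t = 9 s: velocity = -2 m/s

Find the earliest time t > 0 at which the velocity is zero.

v changes sign on 4–9 s (from 6 to -2); the graph is linear there, so v = 0 at t = 4 + (-6)·(9 − 4)/(-2 − 6) = 7.75 s.

t = 7.75 s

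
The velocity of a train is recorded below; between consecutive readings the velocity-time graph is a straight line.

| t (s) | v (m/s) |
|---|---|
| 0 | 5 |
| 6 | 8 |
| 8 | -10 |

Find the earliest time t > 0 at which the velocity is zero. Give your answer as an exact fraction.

t = 62/9 s

v changes sign on 6–8 s (from 8 to -10); the graph is linear there, so v = 0 at t = 6 + (-8)·(8 − 6)/(-10 − 8) = 62/9 s.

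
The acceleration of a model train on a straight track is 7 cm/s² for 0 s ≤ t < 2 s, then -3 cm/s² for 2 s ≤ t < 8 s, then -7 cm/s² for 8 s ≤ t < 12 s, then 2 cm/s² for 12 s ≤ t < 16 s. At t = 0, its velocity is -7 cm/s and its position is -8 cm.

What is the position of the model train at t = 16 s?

On each constant-a segment, Δv = aΔt and Δx = v₀Δt + ½aΔt²; chain segment to segment.
0–2 s: v starts -7 cm/s; Δx = -7·2 + ½·7·2² = 0 cm; v ends 7 cm/s.
2–8 s: v starts 7 cm/s; Δx = 7·6 + ½·-3·6² = -12 cm; v ends -11 cm/s.
8–12 s: v starts -11 cm/s; Δx = -11·4 + ½·-7·4² = -100 cm; v ends -39 cm/s.
12–16 s: v starts -39 cm/s; Δx = -39·4 + ½·2·4² = -140 cm; v ends -31 cm/s.
x(16) = -8 + Σ Δx = -260 cm.

-260 cm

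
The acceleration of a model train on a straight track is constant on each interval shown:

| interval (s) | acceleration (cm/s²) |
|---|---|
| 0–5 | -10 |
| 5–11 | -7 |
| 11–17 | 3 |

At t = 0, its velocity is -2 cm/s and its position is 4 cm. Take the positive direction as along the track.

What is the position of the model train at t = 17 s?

-1079 cm

On each constant-a segment, Δv = aΔt and Δx = v₀Δt + ½aΔt²; chain segment to segment.
0–5 s: v starts -2 cm/s; Δx = -2·5 + ½·-10·5² = -135 cm; v ends -52 cm/s.
5–11 s: v starts -52 cm/s; Δx = -52·6 + ½·-7·6² = -438 cm; v ends -94 cm/s.
11–17 s: v starts -94 cm/s; Δx = -94·6 + ½·3·6² = -510 cm; v ends -76 cm/s.
x(17) = 4 + Σ Δx = -1079 cm.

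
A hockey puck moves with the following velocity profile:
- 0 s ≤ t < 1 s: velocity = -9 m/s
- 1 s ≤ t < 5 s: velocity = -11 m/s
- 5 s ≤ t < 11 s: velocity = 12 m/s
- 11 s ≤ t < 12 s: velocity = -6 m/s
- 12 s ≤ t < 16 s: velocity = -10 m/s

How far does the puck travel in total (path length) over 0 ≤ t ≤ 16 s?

Distance (not displacement) is the total path length: add the absolute areas under v-t.
0–1 s: |-9| × 1 = 9 m
1–5 s: |-11| × 4 = 44 m
5–11 s: |12| × 6 = 72 m
11–12 s: |-6| × 1 = 6 m
12–16 s: |-10| × 4 = 40 m
Total distance = 171 m

171 m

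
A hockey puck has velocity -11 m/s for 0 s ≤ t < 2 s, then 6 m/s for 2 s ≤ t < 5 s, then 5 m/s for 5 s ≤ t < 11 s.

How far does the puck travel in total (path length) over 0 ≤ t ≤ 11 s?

Distance (not displacement) is the total path length: add the absolute areas under v-t.
0–2 s: |-11| × 2 = 22 m
2–5 s: |6| × 3 = 18 m
5–11 s: |5| × 6 = 30 m
Total distance = 70 m

70 m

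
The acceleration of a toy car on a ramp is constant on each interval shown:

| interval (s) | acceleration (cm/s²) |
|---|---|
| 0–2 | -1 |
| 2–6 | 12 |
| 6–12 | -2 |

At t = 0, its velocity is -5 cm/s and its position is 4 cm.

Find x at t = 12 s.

270 cm

On each constant-a segment, Δv = aΔt and Δx = v₀Δt + ½aΔt²; chain segment to segment.
0–2 s: v starts -5 cm/s; Δx = -5·2 + ½·-1·2² = -12 cm; v ends -7 cm/s.
2–6 s: v starts -7 cm/s; Δx = -7·4 + ½·12·4² = 68 cm; v ends 41 cm/s.
6–12 s: v starts 41 cm/s; Δx = 41·6 + ½·-2·6² = 210 cm; v ends 29 cm/s.
x(12) = 4 + Σ Δx = 270 cm.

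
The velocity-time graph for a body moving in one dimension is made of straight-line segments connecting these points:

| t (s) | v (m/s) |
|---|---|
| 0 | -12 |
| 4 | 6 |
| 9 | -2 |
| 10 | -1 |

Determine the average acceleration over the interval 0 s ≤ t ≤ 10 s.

Average acceleration = Δv/Δt = (-1 − -12)/(10 − 0) = 1.1 m/s².

1.1 m/s²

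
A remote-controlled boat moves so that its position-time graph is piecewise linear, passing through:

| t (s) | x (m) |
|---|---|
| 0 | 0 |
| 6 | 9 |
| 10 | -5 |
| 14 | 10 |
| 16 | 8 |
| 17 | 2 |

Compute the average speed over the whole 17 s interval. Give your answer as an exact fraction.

46/17 m/s

Average speed = (total path length)/(elapsed time); on a piecewise-linear x-t graph the path length is Σ|Δx|.
0–6 s: |Δx| = |9 − 0| = 9 m
6–10 s: |Δx| = |-5 − 9| = 14 m
10–14 s: |Δx| = |10 − -5| = 15 m
14–16 s: |Δx| = |8 − 10| = 2 m
16–17 s: |Δx| = |2 − 8| = 6 m
Total path = 46 m; average speed = 46/17 = 46/17 m/s.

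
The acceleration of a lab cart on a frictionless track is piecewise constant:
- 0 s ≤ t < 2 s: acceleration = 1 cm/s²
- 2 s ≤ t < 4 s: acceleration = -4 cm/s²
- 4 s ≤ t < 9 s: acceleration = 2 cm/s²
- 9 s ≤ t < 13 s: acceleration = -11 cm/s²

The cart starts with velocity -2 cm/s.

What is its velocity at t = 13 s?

Δv equals the area under the a-t graph; then v = v₀ + Δv.
0–2 s: 1 × 2 = 2 cm/s
2–4 s: -4 × 2 = -8 cm/s
4–9 s: 2 × 5 = 10 cm/s
9–13 s: -11 × 4 = -44 cm/s
Δv = -40 cm/s, so v(13) = -2 + (-40) = -42 cm/s.

-42 cm/s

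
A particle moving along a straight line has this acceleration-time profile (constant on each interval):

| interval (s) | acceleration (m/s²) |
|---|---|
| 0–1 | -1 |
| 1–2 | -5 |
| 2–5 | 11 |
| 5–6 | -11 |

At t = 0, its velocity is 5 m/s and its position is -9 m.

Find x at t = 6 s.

70 m

On each constant-a segment, Δv = aΔt and Δx = v₀Δt + ½aΔt²; chain segment to segment.
0–1 s: v starts 5 m/s; Δx = 5·1 + ½·-1·1² = 4.5 m; v ends 4 m/s.
1–2 s: v starts 4 m/s; Δx = 4·1 + ½·-5·1² = 1.5 m; v ends -1 m/s.
2–5 s: v starts -1 m/s; Δx = -1·3 + ½·11·3² = 46.5 m; v ends 32 m/s.
5–6 s: v starts 32 m/s; Δx = 32·1 + ½·-11·1² = 26.5 m; v ends 21 m/s.
x(6) = -9 + Σ Δx = 70 m.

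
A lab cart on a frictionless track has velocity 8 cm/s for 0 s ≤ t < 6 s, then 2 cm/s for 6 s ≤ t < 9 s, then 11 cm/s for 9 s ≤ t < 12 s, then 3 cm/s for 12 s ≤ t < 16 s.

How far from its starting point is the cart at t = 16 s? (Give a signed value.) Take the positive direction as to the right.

99 cm

Net displacement equals the area under the velocity-time graph (areas below the axis count negative).
0–6 s: 8 × 6 = 48 cm
6–9 s: 2 × 3 = 6 cm
9–12 s: 11 × 3 = 33 cm
12–16 s: 3 × 4 = 12 cm
Net displacement = 99 cm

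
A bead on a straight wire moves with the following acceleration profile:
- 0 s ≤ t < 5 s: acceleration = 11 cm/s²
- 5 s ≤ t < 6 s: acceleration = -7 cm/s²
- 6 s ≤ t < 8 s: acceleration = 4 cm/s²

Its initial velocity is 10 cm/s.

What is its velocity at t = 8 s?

Δv equals the area under the a-t graph; then v = v₀ + Δv.
0–5 s: 11 × 5 = 55 cm/s
5–6 s: -7 × 1 = -7 cm/s
6–8 s: 4 × 2 = 8 cm/s
Δv = 56 cm/s, so v(8) = 10 + (56) = 66 cm/s.

66 cm/s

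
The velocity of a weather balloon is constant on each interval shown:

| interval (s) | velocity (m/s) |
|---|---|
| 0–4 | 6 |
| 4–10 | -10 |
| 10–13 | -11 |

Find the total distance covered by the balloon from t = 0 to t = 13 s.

117 m

Total distance travelled is ∫|v| dt — sum the magnitudes of each area piece.
0–4 s: |6| × 4 = 24 m
4–10 s: |-10| × 6 = 60 m
10–13 s: |-11| × 3 = 33 m
Total distance = 117 m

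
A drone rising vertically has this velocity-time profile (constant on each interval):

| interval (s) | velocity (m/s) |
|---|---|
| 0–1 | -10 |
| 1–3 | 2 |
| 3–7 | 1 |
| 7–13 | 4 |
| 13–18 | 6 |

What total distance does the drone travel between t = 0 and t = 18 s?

72 m

Distance (not displacement) is the total path length: add the absolute areas under v-t.
0–1 s: |-10| × 1 = 10 m
1–3 s: |2| × 2 = 4 m
3–7 s: |1| × 4 = 4 m
7–13 s: |4| × 6 = 24 m
13–18 s: |6| × 5 = 30 m
Total distance = 72 m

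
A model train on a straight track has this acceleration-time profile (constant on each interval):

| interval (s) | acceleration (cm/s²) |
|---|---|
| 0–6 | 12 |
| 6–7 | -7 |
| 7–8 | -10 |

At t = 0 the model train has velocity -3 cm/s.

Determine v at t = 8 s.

52 cm/s

Δv equals the area under the a-t graph; then v = v₀ + Δv.
0–6 s: 12 × 6 = 72 cm/s
6–7 s: -7 × 1 = -7 cm/s
7–8 s: -10 × 1 = -10 cm/s
Δv = 55 cm/s, so v(8) = -3 + (55) = 52 cm/s.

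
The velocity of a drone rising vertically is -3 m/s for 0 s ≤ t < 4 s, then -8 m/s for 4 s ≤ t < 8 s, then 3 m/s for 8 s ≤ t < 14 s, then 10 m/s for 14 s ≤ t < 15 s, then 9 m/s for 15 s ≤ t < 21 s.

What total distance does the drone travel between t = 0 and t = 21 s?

126 m

Total distance travelled is ∫|v| dt — sum the magnitudes of each area piece.
0–4 s: |-3| × 4 = 12 m
4–8 s: |-8| × 4 = 32 m
8–14 s: |3| × 6 = 18 m
14–15 s: |10| × 1 = 10 m
15–21 s: |9| × 6 = 54 m
Total distance = 126 m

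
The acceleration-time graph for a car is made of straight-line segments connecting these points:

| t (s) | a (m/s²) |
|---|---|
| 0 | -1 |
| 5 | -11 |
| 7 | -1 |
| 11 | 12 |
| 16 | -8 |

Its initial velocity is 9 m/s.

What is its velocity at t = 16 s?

Δv equals the area under the a-t graph; then v = v₀ + Δv.
0–5 s: ½(-1 + -11)(5) = -30 m/s
5–7 s: ½(-11 + -1)(2) = -12 m/s
7–11 s: ½(-1 + 12)(4) = 22 m/s
11–16 s: ½(12 + -8)(5) = 10 m/s
Δv = -10 m/s, so v(16) = 9 + (-10) = -1 m/s.

-1 m/s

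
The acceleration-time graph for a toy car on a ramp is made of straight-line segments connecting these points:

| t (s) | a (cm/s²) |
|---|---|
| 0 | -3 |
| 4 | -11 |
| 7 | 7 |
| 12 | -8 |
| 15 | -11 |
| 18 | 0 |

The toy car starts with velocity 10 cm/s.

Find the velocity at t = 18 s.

-71.5 cm/s

Δv equals the area under the a-t graph; then v = v₀ + Δv.
0–4 s: ½(-3 + -11)(4) = -28 cm/s
4–7 s: ½(-11 + 7)(3) = -6 cm/s
7–12 s: ½(7 + -8)(5) = -2.5 cm/s
12–15 s: ½(-8 + -11)(3) = -28.5 cm/s
15–18 s: ½(-11 + 0)(3) = -16.5 cm/s
Δv = -81.5 cm/s, so v(18) = 10 + (-81.5) = -71.5 cm/s.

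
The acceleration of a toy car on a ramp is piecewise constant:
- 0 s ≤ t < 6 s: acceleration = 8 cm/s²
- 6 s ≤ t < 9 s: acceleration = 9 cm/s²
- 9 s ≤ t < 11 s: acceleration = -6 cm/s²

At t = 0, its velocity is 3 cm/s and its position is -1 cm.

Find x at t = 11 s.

On each constant-a segment, Δv = aΔt and Δx = v₀Δt + ½aΔt²; chain segment to segment.
0–6 s: v starts 3 cm/s; Δx = 3·6 + ½·8·6² = 162 cm; v ends 51 cm/s.
6–9 s: v starts 51 cm/s; Δx = 51·3 + ½·9·3² = 193.5 cm; v ends 78 cm/s.
9–11 s: v starts 78 cm/s; Δx = 78·2 + ½·-6·2² = 144 cm; v ends 66 cm/s.
x(11) = -1 + Σ Δx = 498.5 cm.

498.5 cm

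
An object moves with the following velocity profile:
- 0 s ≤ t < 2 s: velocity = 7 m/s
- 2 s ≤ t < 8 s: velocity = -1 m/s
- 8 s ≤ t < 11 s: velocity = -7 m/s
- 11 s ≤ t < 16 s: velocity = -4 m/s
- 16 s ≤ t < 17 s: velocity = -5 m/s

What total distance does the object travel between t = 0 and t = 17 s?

Distance (not displacement) is the total path length: add the absolute areas under v-t.
0–2 s: |7| × 2 = 14 m
2–8 s: |-1| × 6 = 6 m
8–11 s: |-7| × 3 = 21 m
11–16 s: |-4| × 5 = 20 m
16–17 s: |-5| × 1 = 5 m
Total distance = 66 m

66 m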